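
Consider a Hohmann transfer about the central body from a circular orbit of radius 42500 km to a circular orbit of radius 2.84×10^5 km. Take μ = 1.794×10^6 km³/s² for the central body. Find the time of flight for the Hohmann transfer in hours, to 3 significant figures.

Semi-major axis of the transfer orbit: a_t = (42500 + 2.840×10^5)/2 = 1.6325×10^5 km.
By Kepler's third law the transfer-orbit period is T = 2π√(a_t³/μ), so t = T/2 = 1.547×10^5 s.
Converting: 1.547×10^5 s ÷ 3600 s/hour = 43.0 hours.

t = 43.0 hours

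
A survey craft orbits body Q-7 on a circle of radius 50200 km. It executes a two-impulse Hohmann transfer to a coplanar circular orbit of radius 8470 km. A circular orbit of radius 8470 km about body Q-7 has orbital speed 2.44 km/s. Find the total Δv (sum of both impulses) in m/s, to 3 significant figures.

From the circular-orbit relation v² = μ/r at r = 8470 km: μ = v²r = (2.44)² × 8470 = 50427.0 km³/s².
Transfer-ellipse semi-major axis a_t = (r₁ + r₂)/2 = (50200 + 8470)/2 = 29335 km.
At r₁ the circular-orbit speed is v₁ = √(μ/r₁) = 1.00226 km/s.
Transfer-orbit speed at r₁ (vis-viva equation): v_a = √[μ(2/r₁ − 1/a_t)] = 0.538553 km/s.
First burn Δv₁ = |v_a − v₁| = 0.4637 km/s.
Circular speed at r₂: v₂ = √(μ/r₂) = 2.4400 km/s.
Transfer-orbit speed at r₂: v_p = √[μ(2/r₂ − 1/a_t)] = 3.1919 km/s.
Second burn Δv₂ = |v₂ − v_p| = 0.7519 km/s.
Total Δv = Δv₁ + Δv₂ = 1.216 km/s.

Δv = 1220 m/s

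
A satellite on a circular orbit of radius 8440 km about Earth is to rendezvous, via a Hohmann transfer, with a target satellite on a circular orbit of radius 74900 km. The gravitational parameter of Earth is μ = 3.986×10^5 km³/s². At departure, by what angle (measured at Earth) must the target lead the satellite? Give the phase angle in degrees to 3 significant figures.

Transfer-ellipse semi-major axis a_t = (r₁ + r₂)/2 = (8440 + 74900)/2 = 41670 km.
Transfer time t = π√(a_t³/μ) = 42326.90 s.
Target angular speed ω₂ = √(μ/r₂³) = 3.079966×10^-5 rad/s.
Angle swept by the target during transfer: ω₂·t = 1.30365 rad = 74.69°.
Arrival is 180° from departure on the ellipse, so φ = 180° − 74.69° = 105°.

φ = 105°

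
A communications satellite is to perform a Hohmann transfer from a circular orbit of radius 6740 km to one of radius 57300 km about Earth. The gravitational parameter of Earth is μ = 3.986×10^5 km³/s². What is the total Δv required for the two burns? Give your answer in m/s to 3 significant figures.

Transfer-ellipse semi-major axis a_t = (r₁ + r₂)/2 = (6740 + 57300)/2 = 32020 km.
Circular speed at r₁: v₁ = √(μ/r₁) = √(3.986×10^5/6740) = 7.69022 km/s.
On the transfer ellipse at r₁, vis-viva gives v_p = √[μ(2/r₁ − 1/a_t)] = 10.2874 km/s.
First burn Δv₁ = |v_p − v₁| = 2.5972 km/s.
At r₂, v₂ = √(μ/r₂) = 2.6375 km/s.
Transfer-orbit speed at r₂: v_a = √[μ(2/r₂ − 1/a_t)] = 1.2101 km/s.
Second burn Δv₂ = |v₂ − v_a| = 1.4274 km/s.
Δv = Δv₁ + Δv₂ = 2.5972 + 1.4274 = 4.025 km/s.

Δv = 4020 m/s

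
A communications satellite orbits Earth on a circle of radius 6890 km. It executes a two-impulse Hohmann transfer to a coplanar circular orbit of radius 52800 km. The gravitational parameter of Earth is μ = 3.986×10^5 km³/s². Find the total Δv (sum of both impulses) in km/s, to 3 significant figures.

Δv = 3.94 km/s

Semi-major axis of the transfer orbit: a_t = (6890 + 52800)/2 = 29845 km.
At r₁ the circular-orbit speed is v₁ = √(μ/r₁) = 7.6060 km/s.
On the transfer ellipse at r₁, vis-viva equation gives v_p = √[μ(2/r₁ − 1/a_t)] = 10.117 km/s.
First burn Δv₁ = |v_p − v₁| = 2.511 km/s.
At r₂, v₂ = √(μ/r₂) = 2.7476 km/s.
Transfer-orbit speed at r₂: v_a = √[μ(2/r₂ − 1/a_t)] = 1.3202 km/s.
Second burn Δv₂ = |v₂ − v_a| = 1.427 km/s.
Δv = Δv₁ + Δv₂ = 2.511 + 1.427 = 3.938 km/s.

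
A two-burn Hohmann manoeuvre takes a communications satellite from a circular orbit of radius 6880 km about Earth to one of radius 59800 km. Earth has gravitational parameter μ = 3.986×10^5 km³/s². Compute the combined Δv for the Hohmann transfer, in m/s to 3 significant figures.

Δv = 3990 m/s

Semi-major axis of the transfer orbit: a_t = (6880 + 59800)/2 = 33340 km.
Circular speed at r₁: v₁ = √(μ/r₁) = √(3.986×10^5/6880) = 7.6116 km/s.
On the transfer ellipse at r₁, v² = μ(2/r − 1/a) gives v_p = √[μ(2/r₁ − 1/a_t)] = 10.194 km/s.
First burn Δv₁ = |v_p − v₁| = 2.582 km/s.
Circular speed at r₂: v₂ = √(μ/r₂) = 2.582 km/s.
Transfer-orbit speed at r₂: v_a = √[μ(2/r₂ − 1/a_t)] = 1.173 km/s.
Second burn Δv₂ = |v₂ − v_a| = 1.409 km/s.
Δv = Δv₁ + Δv₂ = 2.582 + 1.409 = 3.991 km/s.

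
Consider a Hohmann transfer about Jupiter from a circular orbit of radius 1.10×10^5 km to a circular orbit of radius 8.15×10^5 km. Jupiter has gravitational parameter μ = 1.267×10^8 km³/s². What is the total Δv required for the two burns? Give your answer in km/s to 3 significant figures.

Transfer-ellipse semi-major axis a_t = (r₁ + r₂)/2 = (1.100×10^5 + 8.150×10^5)/2 = 4.625×10^5 km.
Circular speed at r₁: v₁ = √(μ/r₁) = √(1.267×10^8/1.100×10^5) = 33.94 km/s.
On the transfer ellipse at r₁, v² = μ(2/r − 1/a) gives v_p = √[μ(2/r₁ − 1/a_t)] = 45.05 km/s.
First burn Δv₁ = |v_p − v₁| = 11.11 km/s.
At r₂, v₂ = √(μ/r₂) = 12.4684 km/s.
Transfer-orbit speed at r₂: v_a = √[μ(2/r₂ − 1/a_t)] = 6.08065 km/s.
Second burn Δv₂ = |v₂ − v_a| = 6.388 km/s.
Total Δv = Δv₁ + Δv₂ = 17.50 km/s.

Δv = 17.5 km/s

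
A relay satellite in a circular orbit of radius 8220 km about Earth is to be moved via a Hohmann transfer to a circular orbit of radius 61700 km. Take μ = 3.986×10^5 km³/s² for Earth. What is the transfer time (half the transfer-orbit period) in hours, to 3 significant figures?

t = 9.04 hours

Transfer-ellipse semi-major axis a_t = (r₁ + r₂)/2 = (8220 + 61700)/2 = 34960 km.
Half the transfer-orbit period gives t = π√(a_t³/μ) = 32530 s.
Converting: 32530 s ÷ 3600 s/hour = 9.04 hours.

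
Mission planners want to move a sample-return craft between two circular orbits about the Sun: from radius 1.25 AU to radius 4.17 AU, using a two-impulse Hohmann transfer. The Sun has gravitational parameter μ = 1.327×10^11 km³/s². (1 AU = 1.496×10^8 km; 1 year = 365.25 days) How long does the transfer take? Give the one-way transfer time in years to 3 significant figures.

In km: r₁ = 1.25 × 1.496×10^8 = 1.870×10^8 km; r₂ = 4.17 × 1.496×10^8 = 6.23832×10^8 km.
The Hohmann ellipse has a_t = (r₁ + r₂)/2 = 4.05416×10^8 km.
By Kepler's third law the transfer-orbit period is T = 2π√(a_t³/μ), so t = T/2 = 7.040×10^7 s.
Converting: 7.040×10^7 s ÷ 3.15576×10^7 s/year (365.25 × 86400) = 2.23 years.

t = 2.23 years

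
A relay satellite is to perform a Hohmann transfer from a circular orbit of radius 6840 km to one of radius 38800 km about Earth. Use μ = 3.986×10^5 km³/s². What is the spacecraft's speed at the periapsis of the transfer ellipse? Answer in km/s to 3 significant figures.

The Hohmann ellipse has a_t = (r₁ + r₂)/2 = 22820 km.
At periapsis, r = 6840 km.
Applying v² = μ(2/r − 1/a_t): v = 9.954 km/s.

v = 9.95 km/s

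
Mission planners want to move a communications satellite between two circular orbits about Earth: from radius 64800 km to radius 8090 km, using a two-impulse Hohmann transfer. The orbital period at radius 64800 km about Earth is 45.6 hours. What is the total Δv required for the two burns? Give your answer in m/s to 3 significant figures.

Δv = 3650 m/s

From Kepler's third law T² = 4π²r³/μ at r = 64800 km, T = 45.6 hours = 45.6 × 3600 s = 1.6416×10^5 s: μ = 4π²r³/T² = 3.98612×10^5 km³/s².
Transfer-ellipse semi-major axis a_t = (r₁ + r₂)/2 = (64800 + 8090)/2 = 36445 km.
Circular speed at r₁: v₁ = √(μ/r₁) = √(3.98612×10^5/64800) = 2.4802 km/s.
On the transfer ellipse at r₁, vis-viva gives v_a = √[μ(2/r₁ − 1/a_t)] = 1.1685 km/s.
First burn Δv₁ = |v_a − v₁| = 1.312 km/s.
At r₂, v₂ = √(μ/r₂) = 7.01941 km/s.
Transfer-orbit speed at r₂: v_p = √[μ(2/r₂ − 1/a_t)] = 9.35986 km/s.
Second burn Δv₂ = |v₂ − v_p| = 2.340 km/s.
Total Δv = Δv₁ + Δv₂ = 3.652 km/s.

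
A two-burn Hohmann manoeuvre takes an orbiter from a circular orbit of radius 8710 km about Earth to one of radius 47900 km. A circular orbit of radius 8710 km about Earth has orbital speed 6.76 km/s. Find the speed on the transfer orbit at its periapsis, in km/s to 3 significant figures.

v = 8.79 km/s

From the circular-orbit relation v² = μ/r at r = 8710 km: μ = v²r = (6.76)² × 8710 = 3.98026×10^5 km³/s².
Semi-major axis of the transfer orbit: a_t = (8710 + 47900)/2 = 28305 km.
The periapsis of the transfer ellipse is at r = 8710 km.
From the vis-viva equation, v = √[μ(2/r − 1/a_t)] = 8.794 km/s.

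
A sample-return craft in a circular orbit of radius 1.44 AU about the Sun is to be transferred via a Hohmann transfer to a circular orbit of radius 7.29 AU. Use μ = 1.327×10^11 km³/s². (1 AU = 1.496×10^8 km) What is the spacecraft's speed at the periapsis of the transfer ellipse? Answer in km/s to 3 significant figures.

In km: r₁ = 1.44 × 1.496×10^8 = 2.15424×10^8 km; r₂ = 7.29 × 1.496×10^8 = 1.090584×10^9 km.
The Hohmann ellipse has a_t = (r₁ + r₂)/2 = 6.53004×10^8 km.
The periapsis of the transfer ellipse is at r = 2.15424×10^8 km.
From the vis-viva equation, v = √[μ(2/r − 1/a_t)] = 32.07 km/s.

v = 32.1 km/s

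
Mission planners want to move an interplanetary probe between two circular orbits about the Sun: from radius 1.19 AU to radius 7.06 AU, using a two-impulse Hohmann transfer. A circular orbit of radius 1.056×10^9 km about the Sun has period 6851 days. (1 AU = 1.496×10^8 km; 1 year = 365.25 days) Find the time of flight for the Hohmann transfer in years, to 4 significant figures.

t = 4.190 years

From Kepler's third law T² = 4π²r³/μ at r = 1.056×10^9 km, T = 6851 days = 6851 × 86400 s = 5.919264×10^8 s: μ = 4π²r³/T² = 1.32683×10^11 km³/s².
In km: r₁ = 1.19 × 1.496×10^8 = 1.78024×10^8 km; r₂ = 7.06 × 1.496×10^8 = 1.056176×10^9 km.
The Hohmann ellipse has a_t = (r₁ + r₂)/2 = 6.171×10^8 km.
Half the transfer-orbit period gives t = π√(a_t³/μ) = 1.32213×10^8 s.
Converting: 1.32213×10^8 s ÷ 3.15576×10^7 s/year (365.25 × 86400) = 4.190 years.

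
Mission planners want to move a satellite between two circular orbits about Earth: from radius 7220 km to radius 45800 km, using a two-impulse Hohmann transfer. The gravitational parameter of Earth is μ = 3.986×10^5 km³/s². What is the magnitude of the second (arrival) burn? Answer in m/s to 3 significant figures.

Δv₂ = 1410 m/s

The Hohmann ellipse has a_t = (r₁ + r₂)/2 = 26510 km.
Circular speed at r = 45800 km: v_c = √(μ/r) = 2.95009 km/s.
Transfer-orbit speed at the same r (vis-viva, a = a_t): v_t = √[μ(2/r − 1/a_t)] = 1.53957 km/s.
Δv₂ = |v_t − v_c| = |1.53957 − 2.95009| = 1.411 km/s.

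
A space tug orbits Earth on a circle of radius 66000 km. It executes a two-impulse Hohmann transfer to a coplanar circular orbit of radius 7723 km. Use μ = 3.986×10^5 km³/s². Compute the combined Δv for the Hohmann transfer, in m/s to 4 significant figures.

Semi-major axis of the transfer orbit: a_t = (66000 + 7723)/2 = 36861.5 km.
At r₁ the circular-orbit speed is v₁ = √(μ/r₁) = 2.458 km/s.
Transfer-orbit speed at r₁ (vis-viva): v_a = √[μ(2/r₁ − 1/a_t)] = 1.125 km/s.
First burn Δv₁ = |v_a − v₁| = 1.333 km/s.
At r₂, v₂ = √(μ/r₂) = 7.184 km/s.
Transfer-orbit speed at r₂: v_p = √[μ(2/r₂ − 1/a_t)] = 9.613 km/s.
Second burn Δv₂ = |v₂ − v_p| = 2.429 km/s.
Δv = Δv₁ + Δv₂ = 1.333 + 2.429 = 3.762 km/s.

Δv = 3762 m/s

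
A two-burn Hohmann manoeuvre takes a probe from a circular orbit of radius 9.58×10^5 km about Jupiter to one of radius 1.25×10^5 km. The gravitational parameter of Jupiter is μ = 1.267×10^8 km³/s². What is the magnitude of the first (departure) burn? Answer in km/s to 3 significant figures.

Transfer-ellipse semi-major axis a_t = (r₁ + r₂)/2 = (9.580×10^5 + 1.250×10^5)/2 = 5.415×10^5 km.
On the circular orbit at r = 9.580×10^5 km, v_c = √(μ/r) = 11.50 km/s.
Vis-viva on the transfer ellipse at r = 9.580×10^5 km gives v_t = √[μ(2/r − 1/a_t)] = 5.525 km/s.
Δv₁ = |v_t − v_c| = |5.525 − 11.50| = 5.975 km/s.

Δv₁ = 5.97 km/s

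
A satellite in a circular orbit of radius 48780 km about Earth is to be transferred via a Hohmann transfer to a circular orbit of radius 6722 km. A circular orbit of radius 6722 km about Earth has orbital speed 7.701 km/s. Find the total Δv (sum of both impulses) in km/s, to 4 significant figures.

Δv = 3.961 km/s

From the circular-orbit relation v² = μ/r at r = 6722 km: μ = v²r = (7.701)² × 6722 = 3.98651×10^5 km³/s².
Semi-major axis of the transfer orbit: a_t = (48780 + 6722)/2 = 27751 km.
Circular speed at r₁: v₁ = √(μ/r₁) = √(3.98651×10^5/48780) = 2.859 km/s.
Transfer-orbit speed at r₁ (vis-viva): v_a = √[μ(2/r₁ − 1/a_t)] = 1.407 km/s.
First burn Δv₁ = |v_a − v₁| = 1.452 km/s.
At r₂, v₂ = √(μ/r₂) = 7.701 km/s.
Transfer-orbit speed at r₂: v_p = √[μ(2/r₂ − 1/a_t)] = 10.21 km/s.
Second burn Δv₂ = |v₂ − v_p| = 2.509 km/s.
Total Δv = Δv₁ + Δv₂ = 3.961 km/s.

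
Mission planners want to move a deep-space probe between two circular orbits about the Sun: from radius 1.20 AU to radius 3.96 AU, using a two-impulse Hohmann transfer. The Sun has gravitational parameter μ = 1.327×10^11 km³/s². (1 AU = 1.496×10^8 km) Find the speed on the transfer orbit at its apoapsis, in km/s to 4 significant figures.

In km: r₁ = 1.20 × 1.496×10^8 = 1.7952×10^8 km; r₂ = 3.96 × 1.496×10^8 = 5.92416×10^8 km.
The Hohmann ellipse has a_t = (r₁ + r₂)/2 = 3.85968×10^8 km.
The apoapsis of the transfer ellipse is at r = 5.92416×10^8 km.
Applying v² = μ(2/r − 1/a_t): v = 10.21 km/s.

v = 10.21 km/s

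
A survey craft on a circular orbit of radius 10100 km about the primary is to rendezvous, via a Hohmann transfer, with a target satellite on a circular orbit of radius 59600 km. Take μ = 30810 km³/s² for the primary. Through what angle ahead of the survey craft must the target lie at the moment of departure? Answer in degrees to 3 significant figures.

φ = 99.5°

Semi-major axis of the transfer orbit: a_t = (10100 + 59600)/2 = 34850 km.
Transfer time t = π√(a_t³/μ) = 1.1644×10^5 s.
Target angular speed ω₂ = √(μ/r₂³) = 1.2064×10^-5 rad/s.
Angle swept by the target during transfer: ω₂·t = 1.4047 rad = 80.48°.
Arrival is 180° from departure on the ellipse, so φ = 180° − 80.48° = 99.5°.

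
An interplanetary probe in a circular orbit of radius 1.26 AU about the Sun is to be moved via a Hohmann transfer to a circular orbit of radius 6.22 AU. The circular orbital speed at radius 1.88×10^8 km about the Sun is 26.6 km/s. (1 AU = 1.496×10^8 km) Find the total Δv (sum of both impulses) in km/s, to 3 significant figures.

From the circular-orbit relation v² = μ/r at r = 1.88×10^8 km: μ = v²r = (26.6)² × 1.88×10^8 = 1.33021×10^11 km³/s².
In km: r₁ = 1.26 × 1.496×10^8 = 1.88496×10^8 km; r₂ = 6.22 × 1.496×10^8 = 9.30512×10^8 km.
The Hohmann ellipse has a_t = (r₁ + r₂)/2 = 5.59504×10^8 km.
At r₁ the circular-orbit speed is v₁ = √(μ/r₁) = 26.565 km/s.
On the transfer ellipse at r₁, vis-viva gives v_p = √[μ(2/r₁ − 1/a_t)] = 34.259 km/s.
First burn Δv₁ = |v_p − v₁| = 7.694 km/s.
At r₂, v₂ = √(μ/r₂) = 11.9564 km/s.
Transfer-orbit speed at r₂: v_a = √[μ(2/r₂ − 1/a_t)] = 6.93983 km/s.
Second burn Δv₂ = |v₂ − v_a| = 5.017 km/s.
Total Δv = Δv₁ + Δv₂ = 12.71 km/s.

Δv = 12.7 km/s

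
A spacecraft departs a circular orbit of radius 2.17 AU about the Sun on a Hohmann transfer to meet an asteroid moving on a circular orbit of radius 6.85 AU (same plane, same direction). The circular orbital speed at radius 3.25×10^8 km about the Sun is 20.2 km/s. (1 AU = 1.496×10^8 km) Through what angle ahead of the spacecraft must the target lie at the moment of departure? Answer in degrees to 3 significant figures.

From the circular-orbit relation v² = μ/r at r = 3.25×10^8 km: μ = v²r = (20.2)² × 3.25×10^8 = 1.32613×10^11 km³/s².
In km: r₁ = 2.17 × 1.496×10^8 = 3.24632×10^8 km; r₂ = 6.85 × 1.496×10^8 = 1.02476×10^9 km.
Transfer-ellipse semi-major axis a_t = (r₁ + r₂)/2 = (3.24632×10^8 + 1.02476×10^9)/2 = 6.74696×10^8 km.
The half-period of the transfer ellipse is t = π√(a_t³/μ) = 1.512×10^8 s.
The target's mean motion on its circular orbit is ω₂ = √(μ/r₂³) = 1.110×10^-8 rad/s.
Angle swept by the target during transfer: ω₂·t = 1.6783 rad = 96.16°.
The spacecraft traverses 180° on the transfer ellipse, so the target must lead by 180° − 96.16° = 83.8°.

φ = 83.8°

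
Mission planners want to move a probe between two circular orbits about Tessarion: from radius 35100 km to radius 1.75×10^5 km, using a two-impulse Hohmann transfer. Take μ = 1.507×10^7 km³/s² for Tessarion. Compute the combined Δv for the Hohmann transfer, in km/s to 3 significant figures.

Δv = 9.94 km/s

The Hohmann ellipse has a_t = (r₁ + r₂)/2 = 1.0505×10^5 km.
Circular speed at r₁: v₁ = √(μ/r₁) = √(1.507×10^7/35100) = 20.721 km/s.
On the transfer ellipse at r₁, vis-viva equation gives v_p = √[μ(2/r₁ − 1/a_t)] = 26.744 km/s.
First burn Δv₁ = |v_p − v₁| = 6.023 km/s.
At r₂, v₂ = √(μ/r₂) = 9.280 km/s.
Transfer-orbit speed at r₂: v_a = √[μ(2/r₂ − 1/a_t)] = 5.364 km/s.
Second burn Δv₂ = |v₂ − v_a| = 3.916 km/s.
Total Δv = Δv₁ + Δv₂ = 9.939 km/s.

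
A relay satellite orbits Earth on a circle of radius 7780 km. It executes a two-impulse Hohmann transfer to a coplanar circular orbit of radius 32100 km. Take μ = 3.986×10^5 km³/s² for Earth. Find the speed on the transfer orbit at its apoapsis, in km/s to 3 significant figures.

The Hohmann ellipse has a_t = (r₁ + r₂)/2 = 19940 km.
The apoapsis of the transfer ellipse is at r = 32100 km.
From the vis-viva equation, v = √[μ(2/r − 1/a_t)] = 2.201 km/s.

v = 2.20 km/s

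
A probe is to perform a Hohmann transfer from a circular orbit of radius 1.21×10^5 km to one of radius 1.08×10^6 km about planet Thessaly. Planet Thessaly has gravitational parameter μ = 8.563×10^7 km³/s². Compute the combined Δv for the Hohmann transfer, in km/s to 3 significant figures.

Δv = 14.0 km/s

The Hohmann ellipse has a_t = (r₁ + r₂)/2 = 6.005×10^5 km.
At r₁ the circular-orbit speed is v₁ = √(μ/r₁) = 26.602 km/s.
On the transfer ellipse at r₁, vis-viva equation gives v_p = √[μ(2/r₁ − 1/a_t)] = 35.676 km/s.
First burn Δv₁ = |v_p − v₁| = 9.074 km/s.
Circular speed at r₂: v₂ = √(μ/r₂) = 8.904 km/s.
Transfer-orbit speed at r₂: v_a = √[μ(2/r₂ − 1/a_t)] = 3.997 km/s.
Second burn Δv₂ = |v₂ − v_a| = 4.907 km/s.
Total Δv = Δv₁ + Δv₂ = 13.98 km/s.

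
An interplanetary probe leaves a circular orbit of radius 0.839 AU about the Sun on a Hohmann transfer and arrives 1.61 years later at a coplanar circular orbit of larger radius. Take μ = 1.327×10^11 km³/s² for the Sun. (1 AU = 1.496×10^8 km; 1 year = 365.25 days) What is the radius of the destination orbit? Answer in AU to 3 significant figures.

r₂ = 3.52 AU

In km: r₁ = 0.839 × 1.496×10^8 = 1.255144×10^8 km.
Transfer time t = 1.61 years × 365.25 × 86400 s = 5.0807736×10^7 s, and t = π√(a_t³/μ).
So a_t = (μ t²/π²)^(1/3) = (1.327×10^11 × (5.0807736×10^7)² / π²)^(1/3) = 3.2619×10^8 km.
Since a_t = (r₁ + r₂)/2, r₂ = 2a_t − r₁ = 2×3.2619×10^8 − 1.255144×10^8 = 5.268656×10^8 km.
In AU: r₂ = 5.268656×10^8 / 1.496×10^8 = 3.52 AU.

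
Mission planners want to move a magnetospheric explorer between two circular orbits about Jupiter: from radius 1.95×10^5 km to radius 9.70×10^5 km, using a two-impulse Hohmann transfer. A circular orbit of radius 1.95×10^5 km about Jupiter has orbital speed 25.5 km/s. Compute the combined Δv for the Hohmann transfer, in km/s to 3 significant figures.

From the circular-orbit relation v² = μ/r at r = 1.95×10^5 km: μ = v²r = (25.5)² × 1.95×10^5 = 1.26799×10^8 km³/s².
Semi-major axis of the transfer orbit: a_t = (1.950×10^5 + 9.700×10^5)/2 = 5.825×10^5 km.
Circular speed at r₁: v₁ = √(μ/r₁) = √(1.26799×10^8/1.950×10^5) = 25.500 km/s.
Transfer-orbit speed at r₁ (vis-viva): v_p = √[μ(2/r₁ − 1/a_t)] = 32.906 km/s.
First burn Δv₁ = |v_p − v₁| = 7.406 km/s.
At r₂, v₂ = √(μ/r₂) = 11.433 km/s.
Transfer-orbit speed at r₂: v_a = √[μ(2/r₂ − 1/a_t)] = 6.6152 km/s.
Second burn Δv₂ = |v₂ − v_a| = 4.818 km/s.
Total Δv = Δv₁ + Δv₂ = 12.22 km/s.

Δv = 12.2 km/s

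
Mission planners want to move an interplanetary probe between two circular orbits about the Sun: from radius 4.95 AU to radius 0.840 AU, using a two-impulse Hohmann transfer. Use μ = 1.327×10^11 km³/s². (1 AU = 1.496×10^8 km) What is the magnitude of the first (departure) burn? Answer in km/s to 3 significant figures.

In km: r₁ = 4.95 × 1.496×10^8 = 7.4052×10^8 km; r₂ = 0.840 × 1.496×10^8 = 1.25664×10^8 km.
Transfer-ellipse semi-major axis a_t = (r₁ + r₂)/2 = (7.4052×10^8 + 1.25664×10^8)/2 = 4.33092×10^8 km.
Circular speed at r = 7.4052×10^8 km: v_c = √(μ/r) = 13.387 km/s.
Transfer-orbit speed at the same r (vis-viva, a = a_t): v_t = √[μ(2/r − 1/a_t)] = 7.2108 km/s.
Δv₁ = |v_t − v_c| = |7.2108 − 13.387| = 6.176 km/s.

Δv₁ = 6.18 km/s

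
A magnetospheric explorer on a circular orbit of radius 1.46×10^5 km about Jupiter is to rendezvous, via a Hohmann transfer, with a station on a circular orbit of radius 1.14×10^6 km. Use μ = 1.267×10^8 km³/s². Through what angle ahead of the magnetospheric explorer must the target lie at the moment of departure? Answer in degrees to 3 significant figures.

φ = 104°

The Hohmann ellipse has a_t = (r₁ + r₂)/2 = 6.430×10^5 km.
Transfer time t = π√(a_t³/μ) = 1.439×10^5 s.
The target's mean motion on its circular orbit is ω₂ = √(μ/r₂³) = 9.248×10^-6 rad/s.
Angle swept by the target during transfer: ω₂·t = 1.3308 rad = 76.25°.
Arrival is 180° from departure on the ellipse, so φ = 180° − 76.25° = 104°.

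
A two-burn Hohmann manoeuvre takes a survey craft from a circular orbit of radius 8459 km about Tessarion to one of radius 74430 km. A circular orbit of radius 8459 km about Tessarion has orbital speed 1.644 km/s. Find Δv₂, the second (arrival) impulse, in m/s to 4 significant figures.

From the circular-orbit relation v² = μ/r at r = 8459 km: μ = v²r = (1.644)² × 8459 = 22862.4 km³/s².
Transfer-ellipse semi-major axis a_t = (r₁ + r₂)/2 = (8459 + 74430)/2 = 41444.5 km.
Circular speed at r = 74430 km: v_c = √(μ/r) = 0.5542 km/s.
Vis-viva on the transfer ellipse at r = 74430 km gives v_t = √[μ(2/r − 1/a_t)] = 0.2504 km/s.
Δv₂ = |v_t − v_c| = |0.2504 − 0.5542| = 0.3038 km/s.

Δv₂ = 303.8 m/s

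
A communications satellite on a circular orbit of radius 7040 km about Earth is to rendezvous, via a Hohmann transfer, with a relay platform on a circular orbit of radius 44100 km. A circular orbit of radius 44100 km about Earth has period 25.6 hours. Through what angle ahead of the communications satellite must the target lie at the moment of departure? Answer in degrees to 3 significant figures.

φ = 101°

From Kepler's third law T² = 4π²r³/μ at r = 44100 km, T = 25.6 hours = 25.6 × 3600 s = 92160 s: μ = 4π²r³/T² = 3.98649×10^5 km³/s².
The Hohmann ellipse has a_t = (r₁ + r₂)/2 = 25570 km.
The half-period of the transfer ellipse is t = π√(a_t³/μ) = 20340 s.
Target angular speed ω₂ = √(μ/r₂³) = 6.818×10^-5 rad/s.
Angle swept by the target during transfer: ω₂·t = 1.387 rad = 79.47°.
Arrival is 180° from departure on the ellipse, so φ = 180° − 79.47° = 101°.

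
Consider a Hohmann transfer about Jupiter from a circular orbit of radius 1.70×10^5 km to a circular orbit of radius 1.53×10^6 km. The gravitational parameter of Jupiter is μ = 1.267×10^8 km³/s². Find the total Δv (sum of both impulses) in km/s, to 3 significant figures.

The Hohmann ellipse has a_t = (r₁ + r₂)/2 = 8.500×10^5 km.
Circular speed at r₁: v₁ = √(μ/r₁) = √(1.267×10^8/1.700×10^5) = 27.300 km/s.
Transfer-orbit speed at r₁ (vis-viva equation): v_p = √[μ(2/r₁ − 1/a_t)] = 36.627 km/s.
First burn Δv₁ = |v_p − v₁| = 9.327 km/s.
Circular speed at r₂: v₂ = √(μ/r₂) = 9.100 km/s.
Transfer-orbit speed at r₂: v_a = √[μ(2/r₂ − 1/a_t)] = 4.070 km/s.
Second burn Δv₂ = |v₂ − v_a| = 5.030 km/s.
Δv = Δv₁ + Δv₂ = 9.327 + 5.030 = 14.36 km/s.

Δv = 14.4 km/s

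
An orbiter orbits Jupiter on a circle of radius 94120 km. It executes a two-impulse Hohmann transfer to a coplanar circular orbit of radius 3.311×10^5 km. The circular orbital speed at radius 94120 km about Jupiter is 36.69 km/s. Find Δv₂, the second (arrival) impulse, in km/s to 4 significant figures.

Δv₂ = 6.546 km/s

From the circular-orbit relation v² = μ/r at r = 94120 km: μ = v²r = (36.69)² × 94120 = 1.26700×10^8 km³/s².
Semi-major axis of the transfer orbit: a_t = (94120 + 3.311×10^5)/2 = 2.1261×10^5 km.
Circular speed at r = 3.311×10^5 km: v_c = √(μ/r) = 19.5618 km/s.
Transfer-orbit speed at the same r (vis-viva, a = a_t): v_t = √[μ(2/r − 1/a_t)] = 13.0154 km/s.
Δv₂ = |v_t − v_c| = |13.0154 − 19.5618| = 6.546 km/s.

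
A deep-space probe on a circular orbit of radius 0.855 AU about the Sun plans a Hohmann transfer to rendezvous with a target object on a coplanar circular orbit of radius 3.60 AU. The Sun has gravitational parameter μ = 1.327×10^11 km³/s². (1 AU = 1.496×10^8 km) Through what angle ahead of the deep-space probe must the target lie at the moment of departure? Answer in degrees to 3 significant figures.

In km: r₁ = 0.855 × 1.496×10^8 = 1.27908×10^8 km; r₂ = 3.60 × 1.496×10^8 = 5.3856×10^8 km.
Semi-major axis of the transfer orbit: a_t = (1.27908×10^8 + 5.3856×10^8)/2 = 3.33234×10^8 km.
The half-period of the transfer ellipse is t = π√(a_t³/μ) = 5.246×10^7 s.
The target's mean motion on its circular orbit is ω₂ = √(μ/r₂³) = 2.915×10^-8 rad/s.
Angle swept by the target during transfer: ω₂·t = 1.529 rad = 87.61°.
The deep-space probe traverses 180° on the transfer ellipse, so the target must lead by 180° − 87.61° = 92.4°.

φ = 92.4°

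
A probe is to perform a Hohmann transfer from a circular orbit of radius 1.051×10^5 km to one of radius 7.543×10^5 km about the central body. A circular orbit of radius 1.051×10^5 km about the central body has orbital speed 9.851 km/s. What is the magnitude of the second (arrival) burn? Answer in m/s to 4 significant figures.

Δv₂ = 1859 m/s

From the circular-orbit relation v² = μ/r at r = 1.051×10^5 km: μ = v²r = (9.851)² × 1.051×10^5 = 1.01991×10^7 km³/s².
The Hohmann ellipse has a_t = (r₁ + r₂)/2 = 4.297×10^5 km.
On the circular orbit at r = 7.543×10^5 km, v_c = √(μ/r) = 3.67714 km/s.
Vis-viva on the transfer ellipse at r = 7.543×10^5 km gives v_t = √[μ(2/r − 1/a_t)] = 1.81856 km/s.
Δv₂ = |v_t − v_c| = |1.81856 − 3.67714| = 1.859 km/s.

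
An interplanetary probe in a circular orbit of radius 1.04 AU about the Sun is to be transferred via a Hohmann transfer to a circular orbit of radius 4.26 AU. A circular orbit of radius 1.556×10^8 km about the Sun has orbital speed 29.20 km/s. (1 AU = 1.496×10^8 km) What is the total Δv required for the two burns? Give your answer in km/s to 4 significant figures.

Δv = 13.21 km/s

From the circular-orbit relation v² = μ/r at r = 1.556×10^8 km: μ = v²r = (29.20)² × 1.556×10^8 = 1.32671×10^11 km³/s².
In km: r₁ = 1.04 × 1.496×10^8 = 1.55584×10^8 km; r₂ = 4.26 × 1.496×10^8 = 6.37296×10^8 km.
Transfer-ellipse semi-major axis a_t = (r₁ + r₂)/2 = (1.55584×10^8 + 6.37296×10^8)/2 = 3.9644×10^8 km.
At r₁ the circular-orbit speed is v₁ = √(μ/r₁) = 29.2015 km/s.
Transfer-orbit speed at r₁ (vis-viva equation): v_p = √[μ(2/r₁ − 1/a_t)] = 37.0243 km/s.
First burn Δv₁ = |v_p − v₁| = 7.823 km/s.
At r₂, v₂ = √(μ/r₂) = 14.4284 km/s.
Transfer-orbit speed at r₂: v_a = √[μ(2/r₂ − 1/a_t)] = 9.03880 km/s.
Second burn Δv₂ = |v₂ − v_a| = 5.390 km/s.
Δv = Δv₁ + Δv₂ = 7.823 + 5.390 = 13.21 km/s.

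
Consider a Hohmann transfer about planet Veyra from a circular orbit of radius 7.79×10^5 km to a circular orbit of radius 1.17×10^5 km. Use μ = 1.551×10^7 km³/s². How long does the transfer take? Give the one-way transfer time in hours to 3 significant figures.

Transfer-ellipse semi-major axis a_t = (r₁ + r₂)/2 = (7.790×10^5 + 1.170×10^5)/2 = 4.480×10^5 km.
Transfer time t = π√(a_t³/μ) = π√((4.480×10^5)³ / 1.551×10^7) = 2.392×10^5 s.
Converting: 2.392×10^5 s ÷ 3600 s/hour = 66.4 hours.

t = 66.4 hours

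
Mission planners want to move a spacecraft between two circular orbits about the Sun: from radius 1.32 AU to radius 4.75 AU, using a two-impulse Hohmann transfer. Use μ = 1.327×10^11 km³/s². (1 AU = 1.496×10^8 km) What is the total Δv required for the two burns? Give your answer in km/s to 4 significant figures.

Δv = 11.16 km/s

In km: r₁ = 1.32 × 1.496×10^8 = 1.97472×10^8 km; r₂ = 4.75 × 1.496×10^8 = 7.106×10^8 km.
Transfer-ellipse semi-major axis a_t = (r₁ + r₂)/2 = (1.97472×10^8 + 7.106×10^8)/2 = 4.54036×10^8 km.
At r₁ the circular-orbit speed is v₁ = √(μ/r₁) = 25.923 km/s.
On the transfer ellipse at r₁, vis-viva gives v_p = √[μ(2/r₁ − 1/a_t)] = 32.430 km/s.
First burn Δv₁ = |v_p − v₁| = 6.507 km/s.
Circular speed at r₂: v₂ = √(μ/r₂) = 13.665 km/s.
Transfer-orbit speed at r₂: v_a = √[μ(2/r₂ − 1/a_t)] = 9.0122 km/s.
Second burn Δv₂ = |v₂ − v_a| = 4.653 km/s.
Δv = Δv₁ + Δv₂ = 6.507 + 4.653 = 11.16 km/s.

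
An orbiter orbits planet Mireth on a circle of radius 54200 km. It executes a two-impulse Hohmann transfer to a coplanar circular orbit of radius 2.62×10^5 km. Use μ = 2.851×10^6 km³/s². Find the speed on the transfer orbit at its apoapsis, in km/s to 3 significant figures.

The Hohmann ellipse has a_t = (r₁ + r₂)/2 = 1.581×10^5 km.
The apoapsis of the transfer ellipse is at r = 2.620×10^5 km.
Applying v² = μ(2/r − 1/a_t): v = 1.931 km/s.

v = 1.93 km/s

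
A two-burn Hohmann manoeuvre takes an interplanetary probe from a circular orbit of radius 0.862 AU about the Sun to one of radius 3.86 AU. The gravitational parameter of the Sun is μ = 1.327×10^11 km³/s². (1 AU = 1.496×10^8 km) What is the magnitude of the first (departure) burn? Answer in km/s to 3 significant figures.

In km: r₁ = 0.862 × 1.496×10^8 = 1.289552×10^8 km; r₂ = 3.86 × 1.496×10^8 = 5.77456×10^8 km.
The Hohmann ellipse has a_t = (r₁ + r₂)/2 = 3.532056×10^8 km.
Circular speed at r = 1.289552×10^8 km: v_c = √(μ/r) = 32.079 km/s.
Vis-viva on the transfer ellipse at r = 1.289552×10^8 km gives v_t = √[μ(2/r − 1/a_t)] = 41.017 km/s.
Δv₁ = |v_t − v_c| = |41.017 − 32.079| = 8.938 km/s.

Δv₁ = 8.94 km/s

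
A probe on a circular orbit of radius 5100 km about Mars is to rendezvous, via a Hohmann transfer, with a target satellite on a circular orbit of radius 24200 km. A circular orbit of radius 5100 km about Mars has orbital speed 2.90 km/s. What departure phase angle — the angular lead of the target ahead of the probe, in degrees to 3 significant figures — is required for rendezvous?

φ = 95.2°

From the circular-orbit relation v² = μ/r at r = 5100 km: μ = v²r = (2.90)² × 5100 = 42891.0 km³/s².
The Hohmann ellipse has a_t = (r₁ + r₂)/2 = 14650 km.
The half-period of the transfer ellipse is t = π√(a_t³/μ) = 26898 s.
The target's mean motion on its circular orbit is ω₂ = √(μ/r₂³) = 5.5012×10^-5 rad/s.
Angle swept by the target during transfer: ω₂·t = 1.4797 rad = 84.78°.
Arrival is 180° from departure on the ellipse, so φ = 180° − 84.78° = 95.2°.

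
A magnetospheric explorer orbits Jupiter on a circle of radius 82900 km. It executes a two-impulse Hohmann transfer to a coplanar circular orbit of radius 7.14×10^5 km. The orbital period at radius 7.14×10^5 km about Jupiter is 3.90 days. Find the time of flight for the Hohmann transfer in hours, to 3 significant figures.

From Kepler's third law T² = 4π²r³/μ at r = 7.14×10^5 km, T = 3.90 days = 3.90 × 86400 s = 3.3696×10^5 s: μ = 4π²r³/T² = 1.26560×10^8 km³/s².
Semi-major axis of the transfer orbit: a_t = (82900 + 7.140×10^5)/2 = 3.9845×10^5 km.
Transfer time t = π√(a_t³/μ) = π√((3.9845×10^5)³ / 1.26560×10^8) = 70240 s.
Converting: 70240 s ÷ 3600 s/hour = 19.5 hours.

t = 19.5 hours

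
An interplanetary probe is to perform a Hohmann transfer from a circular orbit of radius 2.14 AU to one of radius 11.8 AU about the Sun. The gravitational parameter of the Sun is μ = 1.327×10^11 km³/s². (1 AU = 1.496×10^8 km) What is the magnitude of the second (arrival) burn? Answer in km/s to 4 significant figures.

Δv₂ = 3.866 km/s

In km: r₁ = 2.14 × 1.496×10^8 = 3.20144×10^8 km; r₂ = 11.8 × 1.496×10^8 = 1.76528×10^9 km.
Transfer-ellipse semi-major axis a_t = (r₁ + r₂)/2 = (3.20144×10^8 + 1.76528×10^9)/2 = 1.042712×10^9 km.
On the circular orbit at r = 1.76528×10^9 km, v_c = √(μ/r) = 8.670 km/s.
Transfer-orbit speed at the same r (vis-viva, a = a_t): v_t = √[μ(2/r − 1/a_t)] = 4.804 km/s.
Δv₂ = |v_t − v_c| = |4.804 − 8.670| = 3.866 km/s.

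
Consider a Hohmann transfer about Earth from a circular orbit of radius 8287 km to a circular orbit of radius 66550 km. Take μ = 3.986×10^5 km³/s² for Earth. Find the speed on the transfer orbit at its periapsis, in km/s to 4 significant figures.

Transfer-ellipse semi-major axis a_t = (r₁ + r₂)/2 = (8287 + 66550)/2 = 37418.5 km.
The periapsis of the transfer ellipse is at r = 8287 km.
From the vis-viva equation, v = √[μ(2/r − 1/a_t)] = 9.249 km/s.

v = 9.249 km/s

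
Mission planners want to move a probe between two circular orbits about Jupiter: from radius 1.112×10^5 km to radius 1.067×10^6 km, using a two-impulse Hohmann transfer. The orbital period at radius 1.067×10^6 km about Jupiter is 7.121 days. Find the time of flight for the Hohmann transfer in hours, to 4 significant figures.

t = 35.06 hours

From Kepler's third law T² = 4π²r³/μ at r = 1.067×10^6 km, T = 7.121 days = 7.121 × 86400 s = 6.152544×10^5 s: μ = 4π²r³/T² = 1.26690×10^8 km³/s².
The Hohmann ellipse has a_t = (r₁ + r₂)/2 = 5.891×10^5 km.
Half the transfer-orbit period gives t = π√(a_t³/μ) = 1.262×10^5 s.
Converting: 1.262×10^5 s ÷ 3600 s/hour = 35.06 hours.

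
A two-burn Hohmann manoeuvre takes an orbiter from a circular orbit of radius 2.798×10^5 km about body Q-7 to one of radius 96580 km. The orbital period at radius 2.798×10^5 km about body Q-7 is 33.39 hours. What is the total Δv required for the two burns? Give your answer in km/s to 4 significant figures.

Δv = 9.608 km/s

From Kepler's third law T² = 4π²r³/μ at r = 2.798×10^5 km, T = 33.39 hours = 33.39 × 3600 s = 1.20204×10^5 s: μ = 4π²r³/T² = 5.98501×10^7 km³/s².
Transfer-ellipse semi-major axis a_t = (r₁ + r₂)/2 = (2.798×10^5 + 96580)/2 = 1.8819×10^5 km.
At r₁ the circular-orbit speed is v₁ = √(μ/r₁) = 14.625 km/s.
Transfer-orbit speed at r₁ (vis-viva equation): v_a = √[μ(2/r₁ − 1/a_t)] = 10.477 km/s.
First burn Δv₁ = |v_a − v₁| = 4.148 km/s.
Circular speed at r₂: v₂ = √(μ/r₂) = 24.89 km/s.
Transfer-orbit speed at r₂: v_p = √[μ(2/r₂ − 1/a_t)] = 30.35 km/s.
Second burn Δv₂ = |v₂ − v_p| = 5.460 km/s.
Total Δv = Δv₁ + Δv₂ = 9.608 km/s.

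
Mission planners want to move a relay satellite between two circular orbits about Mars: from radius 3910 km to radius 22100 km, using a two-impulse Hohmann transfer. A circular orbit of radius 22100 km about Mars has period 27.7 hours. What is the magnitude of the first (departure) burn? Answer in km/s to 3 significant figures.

From Kepler's third law T² = 4π²r³/μ at r = 22100 km, T = 27.7 hours = 27.7 × 3600 s = 99720 s: μ = 4π²r³/T² = 42852.1 km³/s².
Semi-major axis of the transfer orbit: a_t = (3910 + 22100)/2 = 13005 km.
On the circular orbit at r = 3910 km, v_c = √(μ/r) = 3.311 km/s.
Vis-viva on the transfer ellipse at r = 3910 km gives v_t = √[μ(2/r − 1/a_t)] = 4.316 km/s.
Δv₁ = |v_t − v_c| = |4.316 − 3.311| = 1.005 km/s.

Δv₁ = 1.01 km/s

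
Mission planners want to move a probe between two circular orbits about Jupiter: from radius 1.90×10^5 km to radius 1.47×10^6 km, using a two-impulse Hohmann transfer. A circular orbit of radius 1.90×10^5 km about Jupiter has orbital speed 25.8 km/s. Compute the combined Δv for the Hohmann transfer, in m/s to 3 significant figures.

Δv = 13400 m/s

From the circular-orbit relation v² = μ/r at r = 1.90×10^5 km: μ = v²r = (25.8)² × 1.90×10^5 = 1.26472×10^8 km³/s².
Transfer-ellipse semi-major axis a_t = (r₁ + r₂)/2 = (1.900×10^5 + 1.470×10^6)/2 = 8.300×10^5 km.
At r₁ the circular-orbit speed is v₁ = √(μ/r₁) = 25.800 km/s.
Transfer-orbit speed at r₁ (vis-viva): v_p = √[μ(2/r₁ − 1/a_t)] = 34.335 km/s.
First burn Δv₁ = |v_p − v₁| = 8.535 km/s.
At r₂, v₂ = √(μ/r₂) = 9.276 km/s.
Transfer-orbit speed at r₂: v_a = √[μ(2/r₂ − 1/a_t)] = 4.438 km/s.
Second burn Δv₂ = |v₂ − v_a| = 4.838 km/s.
Total Δv = Δv₁ + Δv₂ = 13.37 km/s.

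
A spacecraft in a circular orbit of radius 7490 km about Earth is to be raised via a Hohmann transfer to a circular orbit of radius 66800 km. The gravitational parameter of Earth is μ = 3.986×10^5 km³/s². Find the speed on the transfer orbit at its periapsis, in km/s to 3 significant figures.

v = 9.78 km/s

The Hohmann ellipse has a_t = (r₁ + r₂)/2 = 37145 km.
At periapsis, r = 7490 km.
From the vis-viva equation, v = √[μ(2/r − 1/a_t)] = 9.783 km/s.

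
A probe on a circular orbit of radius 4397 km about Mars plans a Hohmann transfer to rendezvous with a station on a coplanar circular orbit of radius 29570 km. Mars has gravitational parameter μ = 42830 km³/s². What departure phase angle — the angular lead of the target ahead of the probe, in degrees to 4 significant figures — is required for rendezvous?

Semi-major axis of the transfer orbit: a_t = (4397 + 29570)/2 = 16983.5 km.
Transfer time t = π√(a_t³/μ) = 33598.25 s.
Target angular speed ω₂ = √(μ/r₂³) = 4.070025×10^-5 rad/s.
Angle swept by the target during transfer: ω₂·t = 1.367457 rad = 78.3495°.
The probe traverses 180° on the transfer ellipse, so the target must lead by 180° − 78.3495° = 101.7°.

φ = 101.7°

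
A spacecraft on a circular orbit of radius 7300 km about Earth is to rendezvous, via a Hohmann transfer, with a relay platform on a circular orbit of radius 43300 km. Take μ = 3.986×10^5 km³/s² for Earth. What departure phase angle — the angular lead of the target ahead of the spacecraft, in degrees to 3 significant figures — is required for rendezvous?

The Hohmann ellipse has a_t = (r₁ + r₂)/2 = 25300 km.
Transfer time t = π√(a_t³/μ) = 20020 s.
The target's mean motion on its circular orbit is ω₂ = √(μ/r₂³) = 7.007×10^-5 rad/s.
Angle swept by the target during transfer: ω₂·t = 1.403 rad = 80.39°.
Arrival is 180° from departure on the ellipse, so φ = 180° − 80.39° = 99.6°.

φ = 99.6°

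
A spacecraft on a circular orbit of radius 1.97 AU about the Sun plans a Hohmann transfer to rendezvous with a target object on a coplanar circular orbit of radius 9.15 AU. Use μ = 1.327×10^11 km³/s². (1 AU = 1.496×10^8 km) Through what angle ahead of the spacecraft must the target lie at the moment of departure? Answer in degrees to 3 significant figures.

φ = 94.7°

In km: r₁ = 1.97 × 1.496×10^8 = 2.94712×10^8 km; r₂ = 9.15 × 1.496×10^8 = 1.36884×10^9 km.
Semi-major axis of the transfer orbit: a_t = (2.94712×10^8 + 1.36884×10^9)/2 = 8.31776×10^8 km.
The half-period of the transfer ellipse is t = π√(a_t³/μ) = 2.069×10^8 s.
Target angular speed ω₂ = √(μ/r₂³) = 7.193×10^-9 rad/s.
Angle swept by the target during transfer: ω₂·t = 1.488 rad = 85.26°.
Arrival is 180° from departure on the ellipse, so φ = 180° − 85.26° = 94.7°.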